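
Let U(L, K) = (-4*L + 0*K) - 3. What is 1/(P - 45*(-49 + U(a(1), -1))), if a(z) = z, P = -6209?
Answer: -1/3689 ≈ -0.00027108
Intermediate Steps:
U(L, K) = -3 - 4*L (U(L, K) = (-4*L + 0) - 3 = -4*L - 3 = -3 - 4*L)
1/(P - 45*(-49 + U(a(1), -1))) = 1/(-6209 - 45*(-49 + (-3 - 4*1))) = 1/(-6209 - 45*(-49 + (-3 - 4))) = 1/(-6209 - 45*(-49 - 7)) = 1/(-6209 - 45*(-56)) = 1/(-6209 + 2520) = 1/(-3689) = -1/3689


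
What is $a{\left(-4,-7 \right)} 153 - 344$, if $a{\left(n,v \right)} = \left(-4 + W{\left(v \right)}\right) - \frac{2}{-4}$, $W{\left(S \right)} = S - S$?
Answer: $- \frac{1759}{2} \approx -879.5$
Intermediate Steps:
$W{\left(S \right)} = 0$
$a{\left(n,v \right)} = - \frac{7}{2}$ ($a{\left(n,v \right)} = \left(-4 + 0\right) - \frac{2}{-4} = -4 - - \frac{1}{2} = -4 + \frac{1}{2} = - \frac{7}{2}$)
$a{\left(-4,-7 \right)} 153 - 344 = \left(- \frac{7}{2}\right) 153 - 344 = - \frac{1071}{2} - 344 = - \frac{1759}{2}$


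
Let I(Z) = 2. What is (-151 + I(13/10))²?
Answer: 22201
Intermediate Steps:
(-151 + I(13/10))² = (-151 + 2)² = (-149)² = 22201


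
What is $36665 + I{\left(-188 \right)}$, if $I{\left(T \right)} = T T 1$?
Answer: $72009$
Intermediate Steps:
$I{\left(T \right)} = T^{2}$ ($I{\left(T \right)} = T^{2} \cdot 1 = T^{2}$)
$36665 + I{\left(-188 \right)} = 36665 + \left(-188\right)^{2} = 36665 + 35344 = 72009$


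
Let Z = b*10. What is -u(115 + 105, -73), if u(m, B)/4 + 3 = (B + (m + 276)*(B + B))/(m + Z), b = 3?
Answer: 146478/125 ≈ 1171.8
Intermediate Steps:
Z = 30 (Z = 3*10 = 30)
u(m, B) = -12 + 4*(B + 2*B*(276 + m))/(30 + m) (u(m, B) = -12 + 4*((B + (m + 276)*(B + B))/(m + 30)) = -12 + 4*((B + (276 + m)*(2*B))/(30 + m)) = -12 + 4*((B + 2*B*(276 + m))/(30 + m)) = -12 + 4*(B + 2*B*(276 + m))/(30 + m))
-u(115 + 105, -73) = -4*(-90 - 3*(115 + 105) + 553*(-73) + 2*(-73)*(115 + 105))/(30 + (115 + 105)) = -4*(-90 - 3*220 - 40369 + 2*(-73)*220)/(30 + 220) = -4*(-90 - 660 - 40369 - 32120)/250 = -4*(-73239)/250 = -1*(-146478/125) = 146478/125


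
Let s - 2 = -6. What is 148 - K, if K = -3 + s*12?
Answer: 199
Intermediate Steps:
s = -4 (s = 2 - 6 = -4)
K = -51 (K = -3 - 4*12 = -3 - 48 = -51)
148 - K = 148 - 1*(-51) = 148 + 51 = 199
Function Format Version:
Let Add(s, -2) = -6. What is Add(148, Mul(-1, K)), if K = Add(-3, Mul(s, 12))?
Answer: 199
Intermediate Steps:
s = -4 (s = Add(2, -6) = -4)
K = -51 (K = Add(-3, Mul(-4, 12)) = Add(-3, -48) = -51)
Add(148, Mul(-1, K)) = Add(148, Mul(-1, -51)) = Add(148, 51) = 199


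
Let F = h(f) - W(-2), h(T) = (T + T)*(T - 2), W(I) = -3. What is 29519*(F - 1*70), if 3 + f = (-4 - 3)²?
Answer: 117515139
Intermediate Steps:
f = 46 (f = -3 + (-4 - 3)² = -3 + (-7)² = -3 + 49 = 46)
h(T) = 2*T*(-2 + T) (h(T) = (2*T)*(-2 + T) = 2*T*(-2 + T))
F = 4051 (F = 2*46*(-2 + 46) - 1*(-3) = 2*46*44 + 3 = 4048 + 3 = 4051)
29519*(F - 1*70) = 29519*(4051 - 1*70) = 29519*(4051 - 70) = 29519*3981 = 117515139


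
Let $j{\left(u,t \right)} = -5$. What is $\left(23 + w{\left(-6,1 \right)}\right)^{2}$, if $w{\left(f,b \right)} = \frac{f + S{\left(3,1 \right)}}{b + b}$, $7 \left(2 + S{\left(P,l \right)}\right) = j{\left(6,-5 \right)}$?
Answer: $\frac{68121}{196} \approx 347.56$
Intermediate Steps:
$S{\left(P,l \right)} = - \frac{19}{7}$ ($S{\left(P,l \right)} = -2 + \frac{1}{7} \left(-5\right) = -2 - \frac{5}{7} = - \frac{19}{7}$)
$w{\left(f,b \right)} = \frac{- \frac{19}{7} + f}{2 b}$ ($w{\left(f,b \right)} = \frac{f - \frac{19}{7}}{b + b} = \frac{- \frac{19}{7} + f}{2 b}$)
$\left(23 + w{\left(-6,1 \right)}\right)^{2} = \left(23 + \frac{-19 + 7 \left(-6\right)}{14 \cdot 1}\right)^{2} = \left(23 + \frac{1}{14} \cdot 1 \left(-19 - 42\right)\right)^{2} = \left(23 + \frac{1}{14} \cdot 1 \left(-61\right)\right)^{2} = \left(23 - \frac{61}{14}\right)^{2} = \left(\frac{261}{14}\right)^{2} = \frac{68121}{196}$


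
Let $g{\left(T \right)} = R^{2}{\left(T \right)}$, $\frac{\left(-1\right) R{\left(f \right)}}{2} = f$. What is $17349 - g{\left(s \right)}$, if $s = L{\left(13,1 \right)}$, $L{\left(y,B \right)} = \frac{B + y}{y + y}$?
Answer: $\frac{2931785}{169} \approx 17348.0$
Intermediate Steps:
$R{\left(f \right)} = - 2 f$
$L{\left(y,B \right)} = \frac{B + y}{2 y}$
$s = \frac{7}{13}$ ($s = \frac{1 + 13}{2 \cdot 13} = \frac{1}{2} \cdot \frac{1}{13} \cdot 14 = \frac{7}{13} \approx 0.53846$)
$g{\left(T \right)} = 4 T^{2}$ ($g{\left(T \right)} = \left(- 2 T\right)^{2} = 4 T^{2}$)
$17349 - g{\left(s \right)} = 17349 - 4 \left(\frac{7}{13}\right)^{2} = 17349 - 4 \cdot \frac{49}{169} = 17349 - \frac{196}{169} = \frac{2931785}{169}$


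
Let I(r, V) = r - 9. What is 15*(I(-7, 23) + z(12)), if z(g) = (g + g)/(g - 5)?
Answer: -1320/7 ≈ -188.57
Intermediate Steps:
I(r, V) = -9 + r
z(g) = 2*g/(-5 + g) (z(g) = (2*g)/(-5 + g) = 2*g/(-5 + g))
15*(I(-7, 23) + z(12)) = 15*((-9 - 7) + 2*12/(-5 + 12)) = 15*(-16 + 2*12/7) = 15*(-16 + 2*12*(⅐)) = 15*(-16 + 24/7) = 15*(-88/7) = -1320/7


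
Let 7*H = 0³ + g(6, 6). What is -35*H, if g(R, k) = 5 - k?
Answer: 5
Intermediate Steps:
H = -⅐ (H = (0³ + (5 - 1*6))/7 = (0 + (5 - 6))/7 = (0 - 1)/7 = (⅐)*(-1) = -⅐ ≈ -0.14286)
-35*H = -35*(-⅐) = 5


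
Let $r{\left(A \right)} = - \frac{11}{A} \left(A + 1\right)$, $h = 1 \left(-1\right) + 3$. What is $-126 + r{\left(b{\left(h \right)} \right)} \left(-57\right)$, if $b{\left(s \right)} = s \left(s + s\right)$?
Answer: $\frac{4635}{8} \approx 579.38$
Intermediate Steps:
$h = 2$ ($h = -1 + 3 = 2$)
$b{\left(s \right)} = 2 s^{2}$ ($b{\left(s \right)} = s 2 s = 2 s^{2}$)
$r{\left(A \right)} = - \frac{11 \left(1 + A\right)}{A}$ ($r{\left(A \right)} = - \frac{11}{A} \left(1 + A\right) = - \frac{11 \left(1 + A\right)}{A}$)
$-126 + r{\left(b{\left(h \right)} \right)} \left(-57\right) = -126 + \left(-11 - \frac{11}{2 \cdot 2^{2}}\right) \left(-57\right) = -126 + \left(-11 - \frac{11}{2 \cdot 4}\right) \left(-57\right) = -126 + \left(-11 - \frac{11}{8}\right) \left(-57\right) = -126 - - \frac{5643}{8} = -126 + \frac{5643}{8} = \frac{4635}{8}$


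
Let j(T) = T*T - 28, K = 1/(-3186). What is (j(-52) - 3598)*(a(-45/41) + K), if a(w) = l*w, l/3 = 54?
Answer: 10707177241/65313 ≈ 1.6394e+5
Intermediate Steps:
l = 162 (l = 3*54 = 162)
a(w) = 162*w
K = -1/3186 ≈ -0.00031387
j(T) = -28 + T**2 (j(T) = T**2 - 28 = -28 + T**2)
(j(-52) - 3598)*(a(-45/41) + K) = ((-28 + (-52)**2) - 3598)*(162*(-45/41) - 1/3186) = ((-28 + 2704) - 3598)*(162*(-45*1/41) - 1/3186) = (2676 - 3598)*(162*(-45/41) - 1/3186) = -922*(-7290/41 - 1/3186) = -922*(-23225981/130626) = 10707177241/65313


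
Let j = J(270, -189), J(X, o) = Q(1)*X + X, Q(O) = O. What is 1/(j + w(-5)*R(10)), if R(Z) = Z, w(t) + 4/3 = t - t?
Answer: 3/1580 ≈ 0.0018987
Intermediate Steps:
w(t) = -4/3 (w(t) = -4/3 + (t - t) = -4/3 + 0 = -4/3)
J(X, o) = 2*X (J(X, o) = 1*X + X = X + X = 2*X)
j = 540 (j = 2*270 = 540)
1/(j + w(-5)*R(10)) = 1/(540 - 4/3*10) = 1/(540 - 40/3) = 1/(1580/3) = 3/1580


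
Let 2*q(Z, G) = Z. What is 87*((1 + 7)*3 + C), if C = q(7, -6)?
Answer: 4785/2 ≈ 2392.5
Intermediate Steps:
q(Z, G) = Z/2
C = 7/2 (C = (1/2)*7 = 7/2 ≈ 3.5000)
87*((1 + 7)*3 + C) = 87*((1 + 7)*3 + 7/2) = 87*(8*3 + 7/2) = 87*(24 + 7/2) = 87*(55/2) = 4785/2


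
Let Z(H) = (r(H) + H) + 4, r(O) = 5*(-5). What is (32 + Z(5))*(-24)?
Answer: -384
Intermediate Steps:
r(O) = -25
Z(H) = -21 + H (Z(H) = (-25 + H) + 4 = -21 + H)
(32 + Z(5))*(-24) = (32 + (-21 + 5))*(-24) = (32 - 16)*(-24) = 16*(-24) = -384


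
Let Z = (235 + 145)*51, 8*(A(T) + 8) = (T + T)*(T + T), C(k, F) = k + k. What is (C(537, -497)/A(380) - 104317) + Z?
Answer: -1021961805/12032 ≈ -84937.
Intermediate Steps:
C(k, F) = 2*k
A(T) = -8 + T**2/2 (A(T) = -8 + ((T + T)*(T + T))/8 = -8 + ((2*T)*(2*T))/8 = -8 + (4*T**2)/8 = -8 + T**2/2)
Z = 19380 (Z = 380*51 = 19380)
(C(537, -497)/A(380) - 104317) + Z = ((2*537)/(-8 + (1/2)*380**2) - 104317) + 19380 = (1074/(-8 + (1/2)*144400) - 104317) + 19380 = (1074/(-8 + 72200) - 104317) + 19380 = (1074/72192 - 104317) + 19380 = (1074*(1/72192) - 104317) + 19380 = (179/12032 - 104317) + 19380 = -1255141965/12032 + 19380 = -1021961805/12032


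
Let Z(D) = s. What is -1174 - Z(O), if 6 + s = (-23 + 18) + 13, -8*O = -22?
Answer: -1176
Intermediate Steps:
O = 11/4 (O = -⅛*(-22) = 11/4 ≈ 2.7500)
s = 2 (s = -6 + ((-23 + 18) + 13) = -6 + (-5 + 13) = -6 + 8 = 2)
Z(D) = 2
-1174 - Z(O) = -1174 - 1*2 = -1174 - 2 = -1176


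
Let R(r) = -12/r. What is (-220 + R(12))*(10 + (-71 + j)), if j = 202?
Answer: -31161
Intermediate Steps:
(-220 + R(12))*(10 + (-71 + j)) = (-220 - 12/12)*(10 + (-71 + 202)) = (-220 - 12*1/12)*(10 + 131) = (-220 - 1)*141 = -221*141 = -31161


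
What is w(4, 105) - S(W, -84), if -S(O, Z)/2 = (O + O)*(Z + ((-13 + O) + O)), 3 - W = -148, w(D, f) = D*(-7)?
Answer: 123792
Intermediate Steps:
w(D, f) = -7*D
W = 151 (W = 3 - 1*(-148) = 3 + 148 = 151)
S(O, Z) = -4*O*(-13 + Z + 2*O) (S(O, Z) = -2*(O + O)*(Z + ((-13 + O) + O)) = -2*2*O*(Z + (-13 + 2*O)) = -2*2*O*(-13 + Z + 2*O) = -4*O*(-13 + Z + 2*O))
w(4, 105) - S(W, -84) = -7*4 - 4*151*(13 - 1*(-84) - 2*151) = -28 - 4*151*(13 + 84 - 302) = -28 - 4*151*(-205) = -28 - 1*(-123820) = -28 + 123820 = 123792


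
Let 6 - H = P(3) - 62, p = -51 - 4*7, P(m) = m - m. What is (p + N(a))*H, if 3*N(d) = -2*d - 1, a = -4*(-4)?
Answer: -6120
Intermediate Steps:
P(m) = 0
a = 16
p = -79 (p = -51 - 1*28 = -51 - 28 = -79)
H = 68 (H = 6 - (0 - 62) = 6 - 1*(-62) = 6 + 62 = 68)
N(d) = -1/3 - 2*d/3 (N(d) = (-2*d - 1)/3 = (-1 - 2*d)/3 = -1/3 - 2*d/3)
(p + N(a))*H = (-79 + (-1/3 - 2/3*16))*68 = (-79 + (-1/3 - 32/3))*68 = (-79 - 11)*68 = -90*68 = -6120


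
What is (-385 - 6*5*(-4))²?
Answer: 70225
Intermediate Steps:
(-385 - 6*5*(-4))² = (-385 - 30*(-4))² = (-385 + 120)² = (-265)² = 70225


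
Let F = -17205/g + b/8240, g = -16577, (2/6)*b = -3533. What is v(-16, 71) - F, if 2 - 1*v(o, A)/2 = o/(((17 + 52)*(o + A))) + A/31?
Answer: -94609501651/292175592720 ≈ -0.32381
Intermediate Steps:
b = -10599 (b = 3*(-3533) = -10599)
v(o, A) = 4 - 2*A/31 - 2*o/(69*A + 69*o) (v(o, A) = 4 - 2*(o/(((17 + 52)*(o + A))) + A/31) = 4 - 2*(o/((69*(A + o))) + A*(1/31)) = 4 - 2*(o/(69*A + 69*o) + A/31) = 4 - 2*(A/31 + o/(69*A + 69*o)) = 4 + (-2*A/31 - 2*o/(69*A + 69*o)) = 4 - 2*A/31 - 2*o/(69*A + 69*o))
F = -33930423/136594480 (F = -17205/(-16577) - 10599/8240 = -17205*(-1/16577) - 10599*1/8240 = 17205/16577 - 10599/8240 = -33930423/136594480 ≈ -0.24840)
v(-16, 71) - F = 2*(-69*71² + 4247*(-16) + 4278*71 - 69*71*(-16))/(2139*(71 - 16)) - 1*(-33930423/136594480) = (2/2139)*(-69*5041 - 67952 + 303738 + 78384)/55 + 33930423/136594480 = (2/2139)*(1/55)*(-347829 - 67952 + 303738 + 78384) + 33930423/136594480 = (2/2139)*(1/55)*(-33659) + 33930423/136594480 = -67318/117645 + 33930423/136594480 = -94609501651/292175592720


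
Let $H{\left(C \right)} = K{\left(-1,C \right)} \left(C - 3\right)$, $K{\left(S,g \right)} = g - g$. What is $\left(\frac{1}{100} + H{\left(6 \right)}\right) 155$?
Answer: $\frac{31}{20} \approx 1.55$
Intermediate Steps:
$K{\left(S,g \right)} = 0$
$H{\left(C \right)} = 0$ ($H{\left(C \right)} = 0 \left(C - 3\right) = 0 \left(-3 + C\right) = 0$)
$\left(\frac{1}{100} + H{\left(6 \right)}\right) 155 = \left(\frac{1}{100} + 0\right) 155 = \frac{1}{100} \cdot 155 = \frac{31}{20}$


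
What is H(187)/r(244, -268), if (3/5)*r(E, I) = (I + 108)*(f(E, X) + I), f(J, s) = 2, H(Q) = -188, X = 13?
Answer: -141/53200 ≈ -0.0026504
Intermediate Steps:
r(E, I) = 5*(2 + I)*(108 + I)/3 (r(E, I) = 5*((I + 108)*(2 + I))/3 = 5*((108 + I)*(2 + I))/3 = 5*((2 + I)*(108 + I))/3 = 5*(2 + I)*(108 + I)/3)
H(187)/r(244, -268) = -188/(360 + (5/3)*(-268)² + (550/3)*(-268)) = -188/(360 + (5/3)*71824 - 147400/3) = -188/(360 + 359120/3 - 147400/3) = -188/212800/3 = -188*3/212800 = -141/53200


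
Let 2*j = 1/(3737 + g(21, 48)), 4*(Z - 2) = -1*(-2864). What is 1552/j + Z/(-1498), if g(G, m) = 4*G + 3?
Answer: 8890401945/749 ≈ 1.1870e+7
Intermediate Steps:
Z = 718 (Z = 2 + (-1*(-2864))/4 = 2 + (¼)*2864 = 2 + 716 = 718)
g(G, m) = 3 + 4*G
j = 1/7648 (j = 1/(2*(3737 + (3 + 4*21))) = 1/(2*(3737 + (3 + 84))) = 1/(2*(3737 + 87)) = (½)/3824 = (½)*(1/3824) = 1/7648 ≈ 0.00013075)
1552/j + Z/(-1498) = 1552/(1/7648) + 718/(-1498) = 1552*7648 + 718*(-1/1498) = 11869696 - 359/749 = 8890401945/749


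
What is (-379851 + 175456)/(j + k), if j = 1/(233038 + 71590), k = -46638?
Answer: 62264440060/14207240663 ≈ 4.3826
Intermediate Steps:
j = 1/304628 ≈ 3.2827e-6
(-379851 + 175456)/(j + k) = (-379851 + 175456)/(1/304628 - 46638) = -204395/(-14207240663/304628) = -204395*(-304628/14207240663) = 62264440060/14207240663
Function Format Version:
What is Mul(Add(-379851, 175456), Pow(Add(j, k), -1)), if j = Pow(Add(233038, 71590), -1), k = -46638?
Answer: Rational(62264440060, 14207240663) ≈ 4.3826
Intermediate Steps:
j = Rational(1, 304628) (j = Pow(304628, -1) = Rational(1, 304628) ≈ 3.2827e-6)
Mul(Add(-379851, 175456), Pow(Add(j, k), -1)) = Mul(Add(-379851, 175456), Pow(Add(Rational(1, 304628), -46638), -1)) = Mul(-204395, Pow(Rational(-14207240663, 304628), -1)) = Mul(-204395, Rational(-304628, 14207240663)) = Rational(62264440060, 14207240663)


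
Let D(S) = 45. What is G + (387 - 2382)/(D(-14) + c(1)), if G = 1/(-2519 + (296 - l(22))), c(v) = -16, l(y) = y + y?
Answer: -4522694/65743 ≈ -68.794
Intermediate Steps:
l(y) = 2*y
G = -1/2267 (G = 1/(-2519 + (296 - 2*22)) = 1/(-2519 + (296 - 1*44)) = 1/(-2519 + (296 - 44)) = 1/(-2519 + 252) = 1/(-2267) = -1/2267 ≈ -0.00044111)
G + (387 - 2382)/(D(-14) + c(1)) = -1/2267 + (387 - 2382)/(45 - 16) = -1/2267 - 1995/29 = -4522694/65743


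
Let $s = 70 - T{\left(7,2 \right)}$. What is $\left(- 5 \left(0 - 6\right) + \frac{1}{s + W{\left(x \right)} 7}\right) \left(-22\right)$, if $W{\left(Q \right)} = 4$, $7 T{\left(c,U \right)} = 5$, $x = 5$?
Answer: $- \frac{449614}{681} \approx -660.23$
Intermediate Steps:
$T{\left(c,U \right)} = \frac{5}{7}$ ($T{\left(c,U \right)} = \frac{1}{7} \cdot 5 = \frac{5}{7}$)
$s = \frac{485}{7}$ ($s = 70 - \frac{5}{7} = \frac{485}{7} \approx 69.286$)
$\left(- 5 \left(0 - 6\right) + \frac{1}{s + W{\left(x \right)} 7}\right) \left(-22\right) = \left(- 5 \left(0 - 6\right) + \frac{1}{\frac{485}{7} + 4 \cdot 7}\right) \left(-22\right) = \left(\left(-5\right) \left(-6\right) + \frac{1}{\frac{485}{7} + 28}\right) \left(-22\right) = \left(30 + \frac{1}{\frac{681}{7}}\right) \left(-22\right) = \left(30 + \frac{7}{681}\right) \left(-22\right) = \frac{20437}{681} \left(-22\right) = - \frac{449614}{681}$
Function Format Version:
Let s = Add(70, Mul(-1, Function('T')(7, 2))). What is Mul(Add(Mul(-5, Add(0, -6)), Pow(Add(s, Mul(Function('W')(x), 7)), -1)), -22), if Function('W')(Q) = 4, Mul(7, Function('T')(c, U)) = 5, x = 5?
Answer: Rational(-449614, 681) ≈ -660.23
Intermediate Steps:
Function('T')(c, U) = Rational(5, 7) (Function('T')(c, U) = Mul(Rational(1, 7), 5) = Rational(5, 7))
s = Rational(485, 7) (s = Add(70, Mul(-1, Rational(5, 7))) = Add(70, Rational(-5, 7)) = Rational(485, 7) ≈ 69.286)
Mul(Add(Mul(-5, Add(0, -6)), Pow(Add(s, Mul(Function('W')(x), 7)), -1)), -22) = Mul(Add(Mul(-5, Add(0, -6)), Pow(Add(Rational(485, 7), Mul(4, 7)), -1)), -22) = Mul(Add(Mul(-5, -6), Pow(Add(Rational(485, 7), 28), -1)), -22) = Mul(Add(30, Pow(Rational(681, 7), -1)), -22) = Mul(Add(30, Rational(7, 681)), -22) = Mul(Rational(20437, 681), -22) = Rational(-449614, 681)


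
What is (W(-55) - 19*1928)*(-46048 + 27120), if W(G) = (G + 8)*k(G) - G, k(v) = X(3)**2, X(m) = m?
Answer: 700336000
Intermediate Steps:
k(v) = 9 (k(v) = 3**2 = 9)
W(G) = 72 + 8*G (W(G) = (G + 8)*9 - G = (8 + G)*9 - G = (72 + 9*G) - G = 72 + 8*G)
(W(-55) - 19*1928)*(-46048 + 27120) = ((72 + 8*(-55)) - 19*1928)*(-46048 + 27120) = ((72 - 440) - 36632)*(-18928) = (-368 - 36632)*(-18928) = -37000*(-18928) = 700336000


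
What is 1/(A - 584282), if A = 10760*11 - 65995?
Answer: -1/531917 ≈ -1.8800e-6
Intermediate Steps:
A = 52365 (A = 118360 - 65995 = 52365)
1/(A - 584282) = 1/(52365 - 584282) = 1/(-531917) = -1/531917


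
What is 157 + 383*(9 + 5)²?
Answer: 75225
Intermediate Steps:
157 + 383*(9 + 5)² = 157 + 383*14² = 157 + 383*196 = 157 + 75068 = 75225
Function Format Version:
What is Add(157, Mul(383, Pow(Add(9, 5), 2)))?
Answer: 75225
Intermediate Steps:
Add(157, Mul(383, Pow(Add(9, 5), 2))) = Add(157, Mul(383, Pow(14, 2))) = Add(157, Mul(383, 196)) = Add(157, 75068) = 75225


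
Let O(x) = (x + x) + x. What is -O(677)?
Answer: -2031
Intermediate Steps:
O(x) = 3*x (O(x) = 2*x + x = 3*x)
-O(677) = -3*677 = -1*2031 = -2031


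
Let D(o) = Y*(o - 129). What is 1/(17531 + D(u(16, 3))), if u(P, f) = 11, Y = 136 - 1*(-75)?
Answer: -1/7367 ≈ -0.00013574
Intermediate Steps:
Y = 211 (Y = 136 + 75 = 211)
D(o) = -27219 + 211*o (D(o) = 211*(o - 129) = 211*(-129 + o) = -27219 + 211*o)
1/(17531 + D(u(16, 3))) = 1/(17531 + (-27219 + 211*11)) = 1/(17531 + (-27219 + 2321)) = 1/(17531 - 24898) = 1/(-7367) = -1/7367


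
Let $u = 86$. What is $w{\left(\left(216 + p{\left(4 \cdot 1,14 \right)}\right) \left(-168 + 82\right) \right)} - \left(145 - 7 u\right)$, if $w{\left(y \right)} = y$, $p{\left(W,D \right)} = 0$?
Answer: $-18119$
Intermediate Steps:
$w{\left(\left(216 + p{\left(4 \cdot 1,14 \right)}\right) \left(-168 + 82\right) \right)} - \left(145 - 7 u\right) = \left(216 + 0\right) \left(-168 + 82\right) - \left(145 - 602\right) = 216 \left(-86\right) - \left(145 - 602\right) = -18576 - -457 = -18576 + 457 = -18119$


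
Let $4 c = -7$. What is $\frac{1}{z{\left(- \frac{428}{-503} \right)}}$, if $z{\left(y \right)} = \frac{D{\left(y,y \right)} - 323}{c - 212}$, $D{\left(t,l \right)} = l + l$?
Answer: $\frac{47785}{71828} \approx 0.66527$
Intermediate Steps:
$c = - \frac{7}{4}$ ($c = \frac{1}{4} \left(-7\right) = - \frac{7}{4} \approx -1.75$)
$D{\left(t,l \right)} = 2 l$
$z{\left(y \right)} = \frac{68}{45} - \frac{8 y}{855}$ ($z{\left(y \right)} = \frac{2 y - 323}{- \frac{7}{4} - 212} = \frac{-323 + 2 y}{- \frac{855}{4}} = \left(-323 + 2 y\right) \left(- \frac{4}{855}\right) = \frac{68}{45} - \frac{8 y}{855}$)
$\frac{1}{z{\left(- \frac{428}{-503} \right)}} = \frac{1}{\frac{68}{45} - \frac{8 \left(- \frac{428}{-503}\right)}{855}} = \frac{1}{\frac{68}{45} - \frac{8 \left(\left(-428\right) \left(- \frac{1}{503}\right)\right)}{855}} = \frac{1}{\frac{68}{45} - \frac{3424}{430065}} = \frac{1}{\frac{71828}{47785}} = \frac{47785}{71828}$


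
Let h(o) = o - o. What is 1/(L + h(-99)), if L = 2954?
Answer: 1/2954 ≈ 0.00033852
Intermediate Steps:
h(o) = 0
1/(L + h(-99)) = 1/(2954 + 0) = 1/2954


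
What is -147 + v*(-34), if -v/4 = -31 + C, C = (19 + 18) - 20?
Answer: -2051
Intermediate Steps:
C = 17 (C = 37 - 20 = 17)
v = 56 (v = -4*(-31 + 17) = -4*(-14) = 56)
-147 + v*(-34) = -147 + 56*(-34) = -147 - 1904 = -2051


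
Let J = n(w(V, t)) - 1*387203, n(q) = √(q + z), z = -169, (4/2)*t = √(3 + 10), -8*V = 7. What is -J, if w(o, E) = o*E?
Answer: 387203 - √(-2704 - 7*√13)/4 ≈ 3.872e+5 - 13.061*I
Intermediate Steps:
V = -7/8 (V = -⅛*7 = -7/8 ≈ -0.87500)
t = √13/2 (t = √(3 + 10)/2 = √13/2 ≈ 1.8028)
w(o, E) = E*o
n(q) = √(-169 + q) (n(q) = √(q - 169) = √(-169 + q))
J = -387203 + √(-169 - 7*√13/16) (J = √(-169 + (√13/2)*(-7/8)) - 1*387203 = √(-169 - 7*√13/16) - 387203 = -387203 + √(-169 - 7*√13/16) ≈ -3.872e+5 + 13.061*I)
-J = -(-387203 + I*√(2704 + 7*√13)/4) = 387203 - I*√(2704 + 7*√13)/4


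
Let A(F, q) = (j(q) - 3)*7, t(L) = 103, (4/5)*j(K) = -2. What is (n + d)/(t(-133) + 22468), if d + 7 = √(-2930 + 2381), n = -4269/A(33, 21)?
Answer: 7999/1737967 + 3*I*√61/22571 ≈ 0.0046025 + 0.0010381*I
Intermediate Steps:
j(K) = -5/2 (j(K) = (5/4)*(-2) = -5/2)
A(F, q) = -77/2 (A(F, q) = (-5/2 - 3)*7 = -11/2*7 = -77/2)
n = 8538/77 (n = -4269/(-77/2) = -4269*(-2/77) = 8538/77 ≈ 110.88)
d = -7 + 3*I*√61 (d = -7 + √(-2930 + 2381) = -7 + √(-549) = -7 + 3*I*√61 ≈ -7.0 + 23.431*I)
(n + d)/(t(-133) + 22468) = (8538/77 + (-7 + 3*I*√61))/(103 + 22468) = (7999/77 + 3*I*√61)/22571 = (7999/77 + 3*I*√61)*(1/22571) = 7999/1737967 + 3*I*√61/22571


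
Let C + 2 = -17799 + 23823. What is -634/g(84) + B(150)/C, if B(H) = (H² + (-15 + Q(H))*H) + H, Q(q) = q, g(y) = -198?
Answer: 3078037/298089 ≈ 10.326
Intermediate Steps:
C = 6022 (C = -2 + (-17799 + 23823) = -2 + 6024 = 6022)
B(H) = H + H² + H*(-15 + H) (B(H) = (H² + (-15 + H)*H) + H = (H² + H*(-15 + H)) + H = H + H² + H*(-15 + H))
-634/g(84) + B(150)/C = -634/(-198) + (2*150*(-7 + 150))/6022 = -634*(-1/198) + (2*150*143)*(1/6022) = 317/99 + 42900*(1/6022) = 317/99 + 21450/3011 = 3078037/298089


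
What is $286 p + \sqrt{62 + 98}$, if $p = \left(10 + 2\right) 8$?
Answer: $27456 + 4 \sqrt{10} \approx 27469.0$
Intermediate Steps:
$p = 96$ ($p = 12 \cdot 8 = 96$)
$286 p + \sqrt{62 + 98} = 286 \cdot 96 + \sqrt{62 + 98} = 27456 + \sqrt{160} = 27456 + 4 \sqrt{10}$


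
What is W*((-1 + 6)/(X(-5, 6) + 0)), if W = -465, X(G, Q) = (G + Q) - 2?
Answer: 2325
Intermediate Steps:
X(G, Q) = -2 + G + Q
W*((-1 + 6)/(X(-5, 6) + 0)) = -465*(-1 + 6)/((-2 - 5 + 6) + 0) = -2325/(-1 + 0) = -2325/(-1) = -2325*(-1) = -465*(-5) = 2325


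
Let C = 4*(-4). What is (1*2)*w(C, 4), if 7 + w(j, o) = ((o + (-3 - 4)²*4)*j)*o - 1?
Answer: -25616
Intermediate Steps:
C = -16
w(j, o) = -8 + j*o*(196 + o) (w(j, o) = -7 + (((o + (-3 - 4)²*4)*j)*o - 1) = -7 + (((o + (-7)²*4)*j)*o - 1) = -7 + (((o + 49*4)*j)*o - 1) = -7 + (((o + 196)*j)*o - 1) = -7 + (((196 + o)*j)*o - 1) = -7 + ((j*(196 + o))*o - 1) = -7 + (j*o*(196 + o) - 1) = -7 + (-1 + j*o*(196 + o)) = -8 + j*o*(196 + o))
(1*2)*w(C, 4) = (1*2)*(-8 - 16*4² + 196*(-16)*4) = 2*(-8 - 16*16 - 12544) = 2*(-8 - 256 - 12544) = 2*(-12808) = -25616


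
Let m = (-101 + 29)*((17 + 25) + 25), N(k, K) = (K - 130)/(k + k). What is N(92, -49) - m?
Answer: 887437/184 ≈ 4823.0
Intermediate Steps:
N(k, K) = (-130 + K)/(2*k) (N(k, K) = (-130 + K)/((2*k)) = (-130 + K)*(1/(2*k)) = (-130 + K)/(2*k))
m = -4824 (m = -72*(42 + 25) = -72*67 = -4824)
N(92, -49) - m = (½)*(-130 - 49)/92 - 1*(-4824) = (½)*(1/92)*(-179) + 4824 = -179/184 + 4824 = 887437/184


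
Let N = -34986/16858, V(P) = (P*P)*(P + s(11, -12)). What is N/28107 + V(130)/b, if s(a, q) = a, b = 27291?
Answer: 62726851339693/718401925197 ≈ 87.314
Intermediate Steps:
V(P) = P**2*(11 + P) (V(P) = (P*P)*(P + 11) = P**2*(11 + P))
N = -17493/8429 (N = -34986*1/16858 = -17493/8429 ≈ -2.0753)
N/28107 + V(130)/b = -17493/8429/28107 + (130**2*(11 + 130))/27291 = -17493/8429*1/28107 + (16900*141)*(1/27291) = -5831/78971301 + 2382900*(1/27291) = -5831/78971301 + 794300/9097 = 62726851339693/718401925197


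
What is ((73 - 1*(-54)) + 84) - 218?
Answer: -7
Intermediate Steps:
((73 - 1*(-54)) + 84) - 218 = ((73 + 54) + 84) - 218 = (127 + 84) - 218 = 211 - 218 = -7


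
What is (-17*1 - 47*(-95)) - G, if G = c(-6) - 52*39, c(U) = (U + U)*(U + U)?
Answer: 6332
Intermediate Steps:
c(U) = 4*U**2 (c(U) = (2*U)*(2*U) = 4*U**2)
G = -1884 (G = 4*(-6)**2 - 52*39 = 4*36 - 2028 = 144 - 2028 = -1884)
(-17*1 - 47*(-95)) - G = (-17*1 - 47*(-95)) - 1*(-1884) = (-17 + 4465) + 1884 = 4448 + 1884 = 6332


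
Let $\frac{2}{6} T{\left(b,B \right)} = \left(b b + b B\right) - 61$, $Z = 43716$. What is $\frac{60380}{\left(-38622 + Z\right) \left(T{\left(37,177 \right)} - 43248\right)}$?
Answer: $- \frac{30190}{50117319} \approx -0.00060239$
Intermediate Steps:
$T{\left(b,B \right)} = -183 + 3 b^{2} + 3 B b$ ($T{\left(b,B \right)} = 3 \left(\left(b b + b B\right) - 61\right) = 3 \left(\left(b^{2} + B b\right) - 61\right) = 3 \left(-61 + b^{2} + B b\right) = -183 + 3 b^{2} + 3 B b$)
$\frac{60380}{\left(-38622 + Z\right) \left(T{\left(37,177 \right)} - 43248\right)} = \frac{60380}{\left(-38622 + 43716\right) \left(\left(-183 + 3 \cdot 37^{2} + 3 \cdot 177 \cdot 37\right) - 43248\right)} = \frac{60380}{5094 \left(\left(-183 + 3 \cdot 1369 + 19647\right) - 43248\right)} = \frac{60380}{5094 \left(\left(-183 + 4107 + 19647\right) - 43248\right)} = \frac{60380}{5094 \left(23571 - 43248\right)} = \frac{60380}{5094 \left(-19677\right)} = \frac{60380}{-100234638} = 60380 \left(- \frac{1}{100234638}\right) = - \frac{30190}{50117319}$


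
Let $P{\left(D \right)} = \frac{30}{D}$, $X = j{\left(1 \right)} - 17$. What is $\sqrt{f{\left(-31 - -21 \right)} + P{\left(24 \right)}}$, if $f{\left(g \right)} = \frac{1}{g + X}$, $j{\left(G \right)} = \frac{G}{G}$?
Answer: $\frac{3 \sqrt{91}}{26} \approx 1.1007$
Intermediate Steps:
$j{\left(G \right)} = 1$
$X = -16$ ($X = 1 - 17 = -16$)
$f{\left(g \right)} = \frac{1}{-16 + g}$ ($f{\left(g \right)} = \frac{1}{g - 16} = \frac{1}{-16 + g}$)
$\sqrt{f{\left(-31 - -21 \right)} + P{\left(24 \right)}} = \sqrt{\frac{1}{-16 - 10} + \frac{30}{24}} = \sqrt{\frac{1}{-16 + \left(-31 + 21\right)} + 30 \cdot \frac{1}{24}} = \sqrt{\frac{1}{-16 - 10} + \frac{5}{4}} = \sqrt{\frac{1}{-26} + \frac{5}{4}} = \sqrt{- \frac{1}{26} + \frac{5}{4}} = \sqrt{\frac{63}{52}} = \frac{3 \sqrt{91}}{26}$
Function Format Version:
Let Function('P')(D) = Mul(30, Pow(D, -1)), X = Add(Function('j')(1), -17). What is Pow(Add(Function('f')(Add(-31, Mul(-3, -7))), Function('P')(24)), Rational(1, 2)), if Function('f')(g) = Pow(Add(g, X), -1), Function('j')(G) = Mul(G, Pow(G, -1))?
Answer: Mul(Rational(3, 26), Pow(91, Rational(1, 2))) ≈ 1.1007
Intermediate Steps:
Function('j')(G) = 1
X = -16 (X = Add(1, -17) = -16)
Function('f')(g) = Pow(Add(-16, g), -1) (Function('f')(g) = Pow(Add(g, -16), -1) = Pow(Add(-16, g), -1))
Pow(Add(Function('f')(Add(-31, Mul(-3, -7))), Function('P')(24)), Rational(1, 2)) = Pow(Add(Pow(Add(-16, Add(-31, Mul(-3, -7))), -1), Mul(30, Pow(24, -1))), Rational(1, 2)) = Pow(Add(Pow(Add(-16, Add(-31, 21)), -1), Mul(30, Rational(1, 24))), Rational(1, 2)) = Pow(Add(Pow(Add(-16, -10), -1), Rational(5, 4)), Rational(1, 2)) = Pow(Add(Pow(-26, -1), Rational(5, 4)), Rational(1, 2)) = Pow(Add(Rational(-1, 26), Rational(5, 4)), Rational(1, 2)) = Pow(Rational(63, 52), Rational(1, 2)) = Mul(Rational(3, 26), Pow(91, Rational(1, 2)))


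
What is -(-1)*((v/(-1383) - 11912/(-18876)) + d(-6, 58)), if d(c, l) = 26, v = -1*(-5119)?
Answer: 16627535/725153 ≈ 22.930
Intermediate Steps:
v = 5119
-(-1)*((v/(-1383) - 11912/(-18876)) + d(-6, 58)) = -(-1)*((5119/(-1383) - 11912/(-18876)) + 26) = -(-1)*((5119*(-1/1383) - 11912*(-1/18876)) + 26) = -(-1)*((-5119/1383 + 2978/4719) + 26) = -(-1)*(-2226443/725153 + 26) = -(-1)*16627535/725153 = -1*(-16627535/725153) = 16627535/725153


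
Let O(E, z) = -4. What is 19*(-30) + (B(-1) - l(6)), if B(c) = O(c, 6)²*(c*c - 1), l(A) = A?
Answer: -576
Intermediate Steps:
B(c) = -16 + 16*c² (B(c) = (-4)²*(c*c - 1) = 16*(c² - 1) = 16*(-1 + c²) = -16 + 16*c²)
19*(-30) + (B(-1) - l(6)) = 19*(-30) + ((-16 + 16*(-1)²) - 1*6) = -570 + ((-16 + 16*1) - 6) = -570 + ((-16 + 16) - 6) = -570 + (0 - 6) = -570 - 6 = -576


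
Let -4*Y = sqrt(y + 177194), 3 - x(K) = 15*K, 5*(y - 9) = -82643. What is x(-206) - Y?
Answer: 3093 + sqrt(1004215)/10 ≈ 3193.2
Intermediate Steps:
y = -82598/5 (y = 9 + (1/5)*(-82643) = 9 - 82643/5 = -82598/5 ≈ -16520.)
x(K) = 3 - 15*K
Y = -sqrt(1004215)/10 (Y = -sqrt(-82598/5 + 177194)/4 = -sqrt(1004215)/10 ≈ -100.21)
x(-206) - Y = (3 - 15*(-206)) - (-1)*sqrt(1004215)/10 = (3 + 3090) + sqrt(1004215)/10 = 3093 + sqrt(1004215)/10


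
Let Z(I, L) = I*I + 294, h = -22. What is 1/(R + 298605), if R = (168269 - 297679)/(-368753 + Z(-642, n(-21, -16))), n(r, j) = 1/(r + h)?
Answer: 8741/2610080423 ≈ 3.3489e-6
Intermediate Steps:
n(r, j) = 1/(-22 + r) (n(r, j) = 1/(r - 22) = 1/(-22 + r))
Z(I, L) = 294 + I² (Z(I, L) = I² + 294 = 294 + I²)
R = -25882/8741 (R = (168269 - 297679)/(-368753 + (294 + (-642)²)) = -129410/(-368753 + (294 + 412164)) = -129410/(-368753 + 412458) = -129410/43705 = -129410*1/43705 = -25882/8741 ≈ -2.9610)
1/(R + 298605) = 1/(-25882/8741 + 298605) = 1/(2610080423/8741) = 8741/2610080423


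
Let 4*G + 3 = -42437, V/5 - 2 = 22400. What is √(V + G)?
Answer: 130*√6 ≈ 318.43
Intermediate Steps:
V = 112010 (V = 10 + 5*22400 = 10 + 112000 = 112010)
G = -10610 (G = -¾ + (¼)*(-42437) = -¾ - 42437/4 = -10610)
√(V + G) = √(112010 - 10610) = √101400 = 130*√6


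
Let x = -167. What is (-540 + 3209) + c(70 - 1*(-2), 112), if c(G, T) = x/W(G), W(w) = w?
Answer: 192001/72 ≈ 2666.7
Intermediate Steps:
c(G, T) = -167/G
(-540 + 3209) + c(70 - 1*(-2), 112) = (-540 + 3209) - 167/(70 - 1*(-2)) = 2669 - 167/(70 + 2) = 2669 - 167/72 = 192001/72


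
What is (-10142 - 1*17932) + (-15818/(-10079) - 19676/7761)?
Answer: -2196111393712/78223119 ≈ -28075.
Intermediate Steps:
(-10142 - 1*17932) + (-15818/(-10079) - 19676/7761) = (-10142 - 17932) + (-15818*(-1/10079) - 19676*1/7761) = -28074 + (15818/10079 - 19676/7761) = -28074 - 75550906/78223119 = -2196111393712/78223119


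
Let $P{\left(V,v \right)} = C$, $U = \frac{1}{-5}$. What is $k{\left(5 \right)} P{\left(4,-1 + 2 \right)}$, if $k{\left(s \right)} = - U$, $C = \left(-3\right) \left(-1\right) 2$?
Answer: $\frac{6}{5} \approx 1.2$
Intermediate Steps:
$C = 6$ ($C = 3 \cdot 2 = 6$)
$U = - \frac{1}{5} \approx -0.2$
$P{\left(V,v \right)} = 6$
$k{\left(s \right)} = \frac{1}{5}$ ($k{\left(s \right)} = \left(-1\right) \left(- \frac{1}{5}\right) = \frac{1}{5}$)
$k{\left(5 \right)} P{\left(4,-1 + 2 \right)} = \frac{1}{5} \cdot 6 = \frac{6}{5}$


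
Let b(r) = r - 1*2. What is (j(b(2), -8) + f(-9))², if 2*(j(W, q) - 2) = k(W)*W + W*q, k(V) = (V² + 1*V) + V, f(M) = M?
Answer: 49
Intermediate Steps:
b(r) = -2 + r (b(r) = r - 2 = -2 + r)
k(V) = V² + 2*V (k(V) = (V² + V) + V = (V + V²) + V = V² + 2*V)
j(W, q) = 2 + W*q/2 + W²*(2 + W)/2 (j(W, q) = 2 + ((W*(2 + W))*W + W*q)/2 = 2 + (W²*(2 + W) + W*q)/2 = 2 + (W*q + W²*(2 + W))/2 = 2 + (W*q/2 + W²*(2 + W)/2) = 2 + W*q/2 + W²*(2 + W)/2)
(j(b(2), -8) + f(-9))² = ((2 + (½)*(-2 + 2)*(-8) + (-2 + 2)²*(2 + (-2 + 2))/2) - 9)² = ((2 + (½)*0*(-8) + (½)*0²*(2 + 0)) - 9)² = ((2 + 0 + (½)*0*2) - 9)² = ((2 + 0 + 0) - 9)² = (2 - 9)² = (-7)² = 49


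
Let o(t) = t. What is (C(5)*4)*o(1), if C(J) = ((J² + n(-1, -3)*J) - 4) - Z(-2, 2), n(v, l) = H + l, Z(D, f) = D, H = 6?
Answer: 152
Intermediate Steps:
n(v, l) = 6 + l
C(J) = -2 + J² + 3*J (C(J) = ((J² + (6 - 3)*J) - 4) - 1*(-2) = ((J² + 3*J) - 4) + 2 = (-4 + J² + 3*J) + 2 = -2 + J² + 3*J)
(C(5)*4)*o(1) = ((-2 + 5² + 3*5)*4)*1 = ((-2 + 25 + 15)*4)*1 = (38*4)*1 = 152*1 = 152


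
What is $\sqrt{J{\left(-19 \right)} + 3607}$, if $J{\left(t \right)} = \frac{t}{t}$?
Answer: $2 \sqrt{902} \approx 60.067$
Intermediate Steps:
$J{\left(t \right)} = 1$
$\sqrt{J{\left(-19 \right)} + 3607} = \sqrt{1 + 3607} = \sqrt{3608} = 2 \sqrt{902}$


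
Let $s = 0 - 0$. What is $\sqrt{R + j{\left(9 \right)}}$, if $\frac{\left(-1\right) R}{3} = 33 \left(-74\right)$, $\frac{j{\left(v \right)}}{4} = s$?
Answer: $3 \sqrt{814} \approx 85.592$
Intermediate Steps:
$s = 0$ ($s = 0 + 0 = 0$)
$j{\left(v \right)} = 0$ ($j{\left(v \right)} = 4 \cdot 0 = 0$)
$R = 7326$ ($R = - 3 \cdot 33 \left(-74\right) = \left(-3\right) \left(-2442\right) = 7326$)
$\sqrt{R + j{\left(9 \right)}} = \sqrt{7326 + 0} = \sqrt{7326} = 3 \sqrt{814}$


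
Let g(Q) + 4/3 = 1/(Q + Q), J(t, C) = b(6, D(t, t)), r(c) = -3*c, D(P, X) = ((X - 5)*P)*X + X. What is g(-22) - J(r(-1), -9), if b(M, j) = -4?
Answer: 349/132 ≈ 2.6439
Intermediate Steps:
D(P, X) = X + P*X*(-5 + X) (D(P, X) = ((-5 + X)*P)*X + X = (P*(-5 + X))*X + X = P*X*(-5 + X) + X = X + P*X*(-5 + X))
J(t, C) = -4
g(Q) = -4/3 + 1/(2*Q) (g(Q) = -4/3 + 1/(Q + Q) = -4/3 + 1/(2*Q))
g(-22) - J(r(-1), -9) = (1/6)*(3 - 8*(-22))/(-22) - 1*(-4) = (1/6)*(-1/22)*(3 + 176) + 4 = (1/6)*(-1/22)*179 + 4 = -179/132 + 4 = 349/132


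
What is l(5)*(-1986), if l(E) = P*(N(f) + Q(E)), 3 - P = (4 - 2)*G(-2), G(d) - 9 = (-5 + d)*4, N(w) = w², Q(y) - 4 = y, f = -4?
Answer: -2035650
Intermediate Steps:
Q(y) = 4 + y
G(d) = -11 + 4*d (G(d) = 9 + (-5 + d)*4 = 9 + (-20 + 4*d) = -11 + 4*d)
P = 41 (P = 3 - (4 - 2)*(-11 + 4*(-2)) = 3 - 2*(-11 - 8) = 3 - 2*(-19) = 3 - 1*(-38) = 3 + 38 = 41)
l(E) = 820 + 41*E (l(E) = 41*((-4)² + (4 + E)) = 41*(16 + (4 + E)) = 41*(20 + E) = 820 + 41*E)
l(5)*(-1986) = (820 + 41*5)*(-1986) = (820 + 205)*(-1986) = 1025*(-1986) = -2035650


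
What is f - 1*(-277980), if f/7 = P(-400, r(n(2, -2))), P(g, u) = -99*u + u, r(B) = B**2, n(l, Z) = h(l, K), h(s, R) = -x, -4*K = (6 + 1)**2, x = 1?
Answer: 277294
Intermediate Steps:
K = -49/4 (K = -(6 + 1)**2/4 = -1/4*7**2 = -1/4*49 = -49/4 ≈ -12.250)
h(s, R) = -1 (h(s, R) = -1*1 = -1)
n(l, Z) = -1
P(g, u) = -98*u
f = -686 (f = 7*(-98*(-1)**2) = 7*(-98*1) = 7*(-98) = -686)
f - 1*(-277980) = -686 - 1*(-277980) = -686 + 277980 = 277294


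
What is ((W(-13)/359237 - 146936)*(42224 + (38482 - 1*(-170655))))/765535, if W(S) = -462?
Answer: -13268052252028134/275008496795 ≈ -48246.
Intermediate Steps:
((W(-13)/359237 - 146936)*(42224 + (38482 - 1*(-170655))))/765535 = ((-462/359237 - 146936)*(42224 + (38482 - 1*(-170655))))/765535 = ((-462*1/359237 - 146936)*(42224 + (38482 + 170655)))*(1/765535) = ((-462/359237 - 146936)*(42224 + 209137))*(1/765535) = -52784848294/359237*251361*(1/765535) = -13268052252028134/359237*1/765535 = -13268052252028134/275008496795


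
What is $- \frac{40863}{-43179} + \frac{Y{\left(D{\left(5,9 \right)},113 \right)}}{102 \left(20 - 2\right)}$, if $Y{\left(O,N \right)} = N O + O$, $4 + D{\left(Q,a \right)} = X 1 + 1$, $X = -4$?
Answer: $\frac{2253757}{4404258} \approx 0.51172$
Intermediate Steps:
$D{\left(Q,a \right)} = -7$ ($D{\left(Q,a \right)} = -4 + \left(\left(-4\right) 1 + 1\right) = -4 + \left(-4 + 1\right) = -4 - 3 = -7$)
$Y{\left(O,N \right)} = O + N O$
$- \frac{40863}{-43179} + \frac{Y{\left(D{\left(5,9 \right)},113 \right)}}{102 \left(20 - 2\right)} = - \frac{40863}{-43179} + \frac{\left(-7\right) \left(1 + 113\right)}{102 \left(20 - 2\right)} = \left(-40863\right) \left(- \frac{1}{43179}\right) + \frac{\left(-7\right) 114}{102 \cdot 18} = \frac{13621}{14393} - \frac{798}{1836} = \frac{13621}{14393} - \frac{133}{306} = \frac{2253757}{4404258}$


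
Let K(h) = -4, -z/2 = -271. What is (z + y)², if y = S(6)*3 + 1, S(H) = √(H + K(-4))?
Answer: 294867 + 3258*√2 ≈ 2.9947e+5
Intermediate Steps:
z = 542 (z = -2*(-271) = 542)
S(H) = √(-4 + H) (S(H) = √(H - 4) = √(-4 + H))
y = 1 + 3*√2 (y = √(-4 + 6)*3 + 1 = √2*3 + 1 = 3*√2 + 1 = 1 + 3*√2 ≈ 5.2426)
(z + y)² = (542 + (1 + 3*√2))² = (543 + 3*√2)²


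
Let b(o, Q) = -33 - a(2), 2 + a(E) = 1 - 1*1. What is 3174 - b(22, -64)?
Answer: 3205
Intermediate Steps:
a(E) = -2 (a(E) = -2 + (1 - 1*1) = -2 + (1 - 1) = -2 + 0 = -2)
b(o, Q) = -31 (b(o, Q) = -33 - 1*(-2) = -33 + 2 = -31)
3174 - b(22, -64) = 3174 - 1*(-31) = 3174 + 31 = 3205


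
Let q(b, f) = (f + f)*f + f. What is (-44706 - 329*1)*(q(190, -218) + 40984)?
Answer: -6116383490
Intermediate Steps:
q(b, f) = f + 2*f**2 (q(b, f) = (2*f)*f + f = 2*f**2 + f = f + 2*f**2)
(-44706 - 329*1)*(q(190, -218) + 40984) = (-44706 - 329*1)*(-218*(1 + 2*(-218)) + 40984) = (-44706 - 329)*(-218*(1 - 436) + 40984) = -45035*(-218*(-435) + 40984) = -45035*(94830 + 40984) = -45035*135814 = -6116383490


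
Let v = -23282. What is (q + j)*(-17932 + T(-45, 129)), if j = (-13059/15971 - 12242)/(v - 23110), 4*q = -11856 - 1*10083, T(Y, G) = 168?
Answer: 18046455659620061/185231658 ≈ 9.7426e+7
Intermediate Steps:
q = -21939/4 (q = (-11856 - 1*10083)/4 = (-11856 - 10083)/4 = (¼)*(-21939) = -21939/4 ≈ -5484.8)
j = 195530041/740926632 (j = (-13059/15971 - 12242)/(-23282 - 23110) = (-13059*1/15971 - 12242)/(-46392) = (-13059/15971 - 12242)*(-1/46392) = -195530041/15971*(-1/46392) = 195530041/740926632 ≈ 0.26390)
(q + j)*(-17932 + T(-45, 129)) = (-21939/4 + 195530041/740926632)*(-17932 + 168) = -4063601814821/740926632*(-17764) = 18046455659620061/185231658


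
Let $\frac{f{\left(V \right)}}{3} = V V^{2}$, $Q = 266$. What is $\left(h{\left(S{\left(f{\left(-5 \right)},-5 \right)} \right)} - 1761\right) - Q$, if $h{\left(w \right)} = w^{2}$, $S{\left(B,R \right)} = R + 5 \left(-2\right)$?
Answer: $-1802$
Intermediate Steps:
$f{\left(V \right)} = 3 V^{3}$ ($f{\left(V \right)} = 3 V V^{2} = 3 V^{3}$)
$S{\left(B,R \right)} = -10 + R$ ($S{\left(B,R \right)} = R - 10 = -10 + R$)
$\left(h{\left(S{\left(f{\left(-5 \right)},-5 \right)} \right)} - 1761\right) - Q = \left(\left(-10 - 5\right)^{2} - 1761\right) - 266 = \left(\left(-15\right)^{2} - 1761\right) - 266 = \left(225 - 1761\right) - 266 = -1536 - 266 = -1802$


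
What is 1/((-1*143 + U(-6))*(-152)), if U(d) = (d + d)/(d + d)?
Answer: 1/21584 ≈ 4.6331e-5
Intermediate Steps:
U(d) = 1 (U(d) = (2*d)/((2*d)) = (2*d)*(1/(2*d)) = 1)
1/((-1*143 + U(-6))*(-152)) = 1/((-1*143 + 1)*(-152)) = 1/((-143 + 1)*(-152)) = 1/(-142*(-152)) = 1/21584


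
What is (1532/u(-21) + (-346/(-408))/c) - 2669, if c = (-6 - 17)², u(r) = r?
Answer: -2071302521/755412 ≈ -2741.9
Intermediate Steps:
c = 529 (c = (-23)² = 529)
(1532/u(-21) + (-346/(-408))/c) - 2669 = (1532/(-21) - 346/(-408)/529) - 2669 = (1532*(-1/21) - 346*(-1/408)*(1/529)) - 2669 = (-1532/21 + (173/204)*(1/529)) - 2669 = (-1532/21 + 173/107916) - 2669 = -55107893/755412 - 2669 = -2071302521/755412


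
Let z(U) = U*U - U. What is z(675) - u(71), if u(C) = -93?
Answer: 455043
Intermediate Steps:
z(U) = U**2 - U
z(675) - u(71) = 675*(-1 + 675) - 1*(-93) = 675*674 + 93 = 454950 + 93 = 455043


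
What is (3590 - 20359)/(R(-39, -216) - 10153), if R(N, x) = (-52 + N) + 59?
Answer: 16769/10185 ≈ 1.6464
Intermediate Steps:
R(N, x) = 7 + N
(3590 - 20359)/(R(-39, -216) - 10153) = (3590 - 20359)/((7 - 39) - 10153) = -16769/(-32 - 10153) = -16769/(-10185) = -16769*(-1/10185) = 16769/10185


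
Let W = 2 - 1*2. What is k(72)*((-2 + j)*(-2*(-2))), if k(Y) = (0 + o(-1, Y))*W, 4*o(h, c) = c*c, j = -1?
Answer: 0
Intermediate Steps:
W = 0 (W = 2 - 2 = 0)
o(h, c) = c²/4 (o(h, c) = (c*c)/4 = c²/4)
k(Y) = 0 (k(Y) = (0 + Y²/4)*0 = (Y²/4)*0 = 0)
k(72)*((-2 + j)*(-2*(-2))) = 0*((-2 - 1)*(-2*(-2))) = 0*(-3*4) = 0*(-12) = 0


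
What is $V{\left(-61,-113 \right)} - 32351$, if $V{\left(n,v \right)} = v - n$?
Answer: $-32403$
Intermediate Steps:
$V{\left(-61,-113 \right)} - 32351 = \left(-113 - -61\right) - 32351 = \left(-113 + 61\right) - 32351 = -52 - 32351 = -32403$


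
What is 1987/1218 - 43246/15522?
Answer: -3638569/3150966 ≈ -1.1547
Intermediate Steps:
1987/1218 - 43246/15522 = 1987*(1/1218) - 43246*1/15522 = 1987/1218 - 21623/7761 = -3638569/3150966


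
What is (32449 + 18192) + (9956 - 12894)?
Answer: 47703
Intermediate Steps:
(32449 + 18192) + (9956 - 12894) = 50641 - 2938 = 47703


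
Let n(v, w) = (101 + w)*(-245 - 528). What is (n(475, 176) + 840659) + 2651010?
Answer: 3277548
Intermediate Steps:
n(v, w) = -78073 - 773*w (n(v, w) = (101 + w)*(-773) = -78073 - 773*w)
(n(475, 176) + 840659) + 2651010 = ((-78073 - 773*176) + 840659) + 2651010 = ((-78073 - 136048) + 840659) + 2651010 = (-214121 + 840659) + 2651010 = 626538 + 2651010 = 3277548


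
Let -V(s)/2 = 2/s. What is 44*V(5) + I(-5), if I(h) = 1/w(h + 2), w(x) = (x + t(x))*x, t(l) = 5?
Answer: -1061/30 ≈ -35.367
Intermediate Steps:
V(s) = -4/s
w(x) = x*(5 + x) (w(x) = (x + 5)*x = (5 + x)*x = x*(5 + x))
I(h) = 1/((2 + h)*(7 + h)) (I(h) = 1/((h + 2)*(5 + (h + 2))) = 1/((2 + h)*(5 + (2 + h))) = 1/((2 + h)*(7 + h)))
44*V(5) + I(-5) = 44*(-4/5) + 1/((2 - 5)*(7 - 5)) = 44*(-4*1/5) + 1/(-3*2) = 44*(-4/5) - 1/3*1/2 = -176/5 - 1/6 = -1061/30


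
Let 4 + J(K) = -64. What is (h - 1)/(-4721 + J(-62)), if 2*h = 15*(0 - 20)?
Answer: 151/4789 ≈ 0.031531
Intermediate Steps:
J(K) = -68 (J(K) = -4 - 64 = -68)
h = -150 (h = (15*(0 - 20))/2 = (15*(-20))/2 = (1/2)*(-300) = -150)
(h - 1)/(-4721 + J(-62)) = (-150 - 1)/(-4721 - 68) = -151/(-4789) = -151*(-1/4789) = 151/4789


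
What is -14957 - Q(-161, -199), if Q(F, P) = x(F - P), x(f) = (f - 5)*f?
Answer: -16211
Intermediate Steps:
x(f) = f*(-5 + f) (x(f) = (-5 + f)*f = f*(-5 + f))
Q(F, P) = (F - P)*(-5 + F - P) (Q(F, P) = (F - P)*(-5 + (F - P)) = (F - P)*(-5 + F - P))
-14957 - Q(-161, -199) = -14957 - (-1)*(-161 - 1*(-199))*(5 - 199 - 1*(-161)) = -14957 - (-1)*(-161 + 199)*(5 - 199 + 161) = -14957 - (-1)*38*(-33) = -14957 - 1*1254 = -14957 - 1254 = -16211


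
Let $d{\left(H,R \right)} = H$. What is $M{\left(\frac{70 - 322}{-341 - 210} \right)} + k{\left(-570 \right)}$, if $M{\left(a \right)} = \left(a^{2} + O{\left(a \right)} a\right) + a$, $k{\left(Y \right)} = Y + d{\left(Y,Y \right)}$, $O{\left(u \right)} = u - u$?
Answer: $- \frac{345902784}{303601} \approx -1139.3$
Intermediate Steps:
$O{\left(u \right)} = 0$
$k{\left(Y \right)} = 2 Y$ ($k{\left(Y \right)} = Y + Y = 2 Y$)
$M{\left(a \right)} = a + a^{2}$ ($M{\left(a \right)} = \left(a^{2} + 0 a\right) + a = \left(a^{2} + 0\right) + a = a^{2} + a = a + a^{2}$)
$M{\left(\frac{70 - 322}{-341 - 210} \right)} + k{\left(-570 \right)} = \frac{70 - 322}{-341 - 210} \left(1 + \frac{70 - 322}{-341 - 210}\right) + 2 \left(-570\right) = - \frac{252}{-551} \left(1 - \frac{252}{-551}\right) - 1140 = \left(-252\right) \left(- \frac{1}{551}\right) \left(1 - - \frac{252}{551}\right) - 1140 = \frac{252 \left(1 + \frac{252}{551}\right)}{551} - 1140 = \frac{252}{551} \cdot \frac{803}{551} - 1140 = \frac{202356}{303601} - 1140 = - \frac{345902784}{303601}$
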